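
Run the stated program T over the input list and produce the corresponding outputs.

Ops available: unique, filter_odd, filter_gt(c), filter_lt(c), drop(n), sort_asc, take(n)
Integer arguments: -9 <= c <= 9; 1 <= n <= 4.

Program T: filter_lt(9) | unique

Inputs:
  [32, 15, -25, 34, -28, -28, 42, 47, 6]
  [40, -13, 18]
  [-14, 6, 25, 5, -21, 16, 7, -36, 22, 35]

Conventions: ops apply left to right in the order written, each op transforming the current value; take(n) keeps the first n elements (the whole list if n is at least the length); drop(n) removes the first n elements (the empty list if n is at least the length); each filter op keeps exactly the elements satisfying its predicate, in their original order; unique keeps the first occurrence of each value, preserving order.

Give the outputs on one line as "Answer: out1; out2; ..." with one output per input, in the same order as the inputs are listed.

Execution, op by op:
  [32, 15, -25, 34, -28, -28, 42, 47, 6] -> [-25, -28, -28, 6] -> [-25, -28, 6]
  [40, -13, 18] -> [-13] -> [-13]
  [-14, 6, 25, 5, -21, 16, 7, -36, 22, 35] -> [-14, 6, 5, -21, 7, -36] -> [-14, 6, 5, -21, 7, -36]

[-25, -28, 6]; [-13]; [-14, 6, 5, -21, 7, -36]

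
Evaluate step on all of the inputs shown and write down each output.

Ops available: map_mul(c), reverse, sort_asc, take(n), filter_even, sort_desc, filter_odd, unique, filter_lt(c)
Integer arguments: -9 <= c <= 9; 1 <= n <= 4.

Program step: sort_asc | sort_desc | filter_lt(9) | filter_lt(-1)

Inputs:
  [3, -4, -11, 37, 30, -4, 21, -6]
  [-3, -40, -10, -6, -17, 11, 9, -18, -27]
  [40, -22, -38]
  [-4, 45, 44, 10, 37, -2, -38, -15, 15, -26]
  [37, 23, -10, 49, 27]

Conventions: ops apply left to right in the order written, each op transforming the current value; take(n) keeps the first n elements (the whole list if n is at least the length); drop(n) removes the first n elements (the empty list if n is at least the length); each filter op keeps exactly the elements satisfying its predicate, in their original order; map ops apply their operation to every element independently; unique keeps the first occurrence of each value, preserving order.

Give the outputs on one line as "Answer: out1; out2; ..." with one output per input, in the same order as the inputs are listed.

[-4, -4, -6, -11]; [-3, -6, -10, -17, -18, -27, -40]; [-22, -38]; [-2, -4, -15, -26, -38]; [-10]

Execution, op by op:
  [3, -4, -11, 37, 30, -4, 21, -6] -> [-11, -6, -4, -4, 3, 21, 30, 37] -> [37, 30, 21, 3, -4, -4, -6, -11] -> [3, -4, -4, -6, -11] -> [-4, -4, -6, -11]
  [-3, -40, -10, -6, -17, 11, 9, -18, -27] -> [-40, -27, -18, -17, -10, -6, -3, 9, 11] -> [11, 9, -3, -6, -10, -17, -18, -27, -40] -> [-3, -6, -10, -17, -18, -27, -40] -> [-3, -6, -10, -17, -18, -27, -40]
  [40, -22, -38] -> [-38, -22, 40] -> [40, -22, -38] -> [-22, -38] -> [-22, -38]
  [-4, 45, 44, 10, 37, -2, -38, -15, 15, -26] -> [-38, -26, -15, -4, -2, 10, 15, 37, 44, 45] -> [45, 44, 37, 15, 10, -2, -4, -15, -26, -38] -> [-2, -4, -15, -26, -38] -> [-2, -4, -15, -26, -38]
  [37, 23, -10, 49, 27] -> [-10, 23, 27, 37, 49] -> [49, 37, 27, 23, -10] -> [-10] -> [-10]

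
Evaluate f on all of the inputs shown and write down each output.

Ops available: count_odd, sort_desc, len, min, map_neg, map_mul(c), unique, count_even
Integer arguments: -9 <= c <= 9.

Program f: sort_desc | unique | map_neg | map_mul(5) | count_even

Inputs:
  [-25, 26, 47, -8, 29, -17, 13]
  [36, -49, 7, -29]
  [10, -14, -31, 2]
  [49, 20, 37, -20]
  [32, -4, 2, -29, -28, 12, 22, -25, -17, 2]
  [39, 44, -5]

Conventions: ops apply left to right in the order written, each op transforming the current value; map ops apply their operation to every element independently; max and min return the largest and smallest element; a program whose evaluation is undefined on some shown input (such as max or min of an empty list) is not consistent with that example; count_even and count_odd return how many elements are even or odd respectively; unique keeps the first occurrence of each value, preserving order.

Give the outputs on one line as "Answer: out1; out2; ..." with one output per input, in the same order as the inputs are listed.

2; 1; 3; 2; 6; 1

Execution, op by op:
  [-25, 26, 47, -8, 29, -17, 13] -> [47, 29, 26, 13, -8, -17, -25] -> [47, 29, 26, 13, -8, -17, -25] -> [-47, -29, -26, -13, 8, 17, 25] -> [-235, -145, -130, -65, 40, 85, 125] -> 2
  [36, -49, 7, -29] -> [36, 7, -29, -49] -> [36, 7, -29, -49] -> [-36, -7, 29, 49] -> [-180, -35, 145, 245] -> 1
  [10, -14, -31, 2] -> [10, 2, -14, -31] -> [10, 2, -14, -31] -> [-10, -2, 14, 31] -> [-50, -10, 70, 155] -> 3
  [49, 20, 37, -20] -> [49, 37, 20, -20] -> [49, 37, 20, -20] -> [-49, -37, -20, 20] -> [-245, -185, -100, 100] -> 2
  [32, -4, 2, -29, -28, 12, 22, -25, -17, 2] -> [32, 22, 12, 2, 2, -4, -17, -25, -28, -29] -> [32, 22, 12, 2, -4, -17, -25, -28, -29] -> [-32, -22, -12, -2, 4, 17, 25, 28, 29] -> [-160, -110, -60, -10, 20, 85, 125, 140, 145] -> 6
  [39, 44, -5] -> [44, 39, -5] -> [44, 39, -5] -> [-44, -39, 5] -> [-220, -195, 25] -> 1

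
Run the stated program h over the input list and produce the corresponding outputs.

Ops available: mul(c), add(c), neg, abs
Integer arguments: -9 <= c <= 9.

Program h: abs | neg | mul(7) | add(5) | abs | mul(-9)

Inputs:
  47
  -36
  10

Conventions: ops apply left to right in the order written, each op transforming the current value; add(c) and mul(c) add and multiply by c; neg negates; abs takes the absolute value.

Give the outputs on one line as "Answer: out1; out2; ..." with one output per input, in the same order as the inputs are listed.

Execution, op by op:
  47 -> 47 -> -47 -> -329 -> -324 -> 324 -> -2916
  -36 -> 36 -> -36 -> -252 -> -247 -> 247 -> -2223
  10 -> 10 -> -10 -> -70 -> -65 -> 65 -> -585

-2916; -2223; -585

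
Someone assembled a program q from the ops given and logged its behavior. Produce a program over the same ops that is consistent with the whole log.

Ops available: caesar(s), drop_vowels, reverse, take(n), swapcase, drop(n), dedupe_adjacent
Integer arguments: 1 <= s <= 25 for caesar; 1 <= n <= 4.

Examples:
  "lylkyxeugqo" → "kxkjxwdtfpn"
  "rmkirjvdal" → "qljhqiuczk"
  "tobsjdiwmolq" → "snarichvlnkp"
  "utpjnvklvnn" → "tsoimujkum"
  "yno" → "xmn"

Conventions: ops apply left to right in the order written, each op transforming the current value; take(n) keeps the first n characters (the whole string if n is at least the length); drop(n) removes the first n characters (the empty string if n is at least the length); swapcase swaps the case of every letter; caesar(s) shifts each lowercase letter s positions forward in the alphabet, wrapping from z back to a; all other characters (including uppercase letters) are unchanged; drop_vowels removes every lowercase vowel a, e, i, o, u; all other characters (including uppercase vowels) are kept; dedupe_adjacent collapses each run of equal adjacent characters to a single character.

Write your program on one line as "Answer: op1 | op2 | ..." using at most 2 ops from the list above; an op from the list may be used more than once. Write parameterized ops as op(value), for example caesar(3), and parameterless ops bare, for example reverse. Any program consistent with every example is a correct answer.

dedupe_adjacent | caesar(25)

Check, running the answer program on each example:
  "lylkyxeugqo" -> "lylkyxeugqo" -> "kxkjxwdtfpn"
  "rmkirjvdal" -> "rmkirjvdal" -> "qljhqiuczk"
  "tobsjdiwmolq" -> "tobsjdiwmolq" -> "snarichvlnkp"
  "utpjnvklvnn" -> "utpjnvklvn" -> "tsoimujkum"
  "yno" -> "yno" -> "xmn"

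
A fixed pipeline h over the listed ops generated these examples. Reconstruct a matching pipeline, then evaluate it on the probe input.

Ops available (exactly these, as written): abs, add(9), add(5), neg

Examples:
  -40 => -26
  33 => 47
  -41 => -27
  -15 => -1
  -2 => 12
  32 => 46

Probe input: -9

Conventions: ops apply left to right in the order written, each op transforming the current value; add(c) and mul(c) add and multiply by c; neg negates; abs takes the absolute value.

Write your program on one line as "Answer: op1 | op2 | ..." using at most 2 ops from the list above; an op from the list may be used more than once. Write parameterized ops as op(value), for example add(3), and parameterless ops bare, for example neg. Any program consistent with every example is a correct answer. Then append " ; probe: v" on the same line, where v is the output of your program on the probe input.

add(5) | add(9) ; probe: 5

Check, running the answer program on each example:
  -40 -> -35 -> -26
  33 -> 38 -> 47
  -41 -> -36 -> -27
  -15 -> -10 -> -1
  -2 -> 3 -> 12
  32 -> 37 -> 46
  probe: -9 -> -4 -> 5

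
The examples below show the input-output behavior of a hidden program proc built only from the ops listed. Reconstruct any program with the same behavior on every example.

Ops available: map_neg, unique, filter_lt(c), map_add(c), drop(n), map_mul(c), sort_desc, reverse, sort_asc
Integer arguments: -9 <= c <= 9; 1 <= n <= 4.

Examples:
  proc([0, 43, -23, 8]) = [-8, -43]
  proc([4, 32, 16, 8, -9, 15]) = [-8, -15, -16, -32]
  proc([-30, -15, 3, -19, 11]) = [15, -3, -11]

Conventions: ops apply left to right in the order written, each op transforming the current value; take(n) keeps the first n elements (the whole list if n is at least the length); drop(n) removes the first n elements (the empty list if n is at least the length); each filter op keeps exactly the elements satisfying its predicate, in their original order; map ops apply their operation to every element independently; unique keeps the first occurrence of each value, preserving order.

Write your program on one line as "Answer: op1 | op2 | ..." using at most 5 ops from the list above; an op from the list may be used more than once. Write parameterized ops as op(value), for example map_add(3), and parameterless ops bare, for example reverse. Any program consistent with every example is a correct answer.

sort_desc | reverse | map_neg | drop(2)

Check, running the answer program on each example:
  [0, 43, -23, 8] -> [43, 8, 0, -23] -> [-23, 0, 8, 43] -> [23, 0, -8, -43] -> [-8, -43]
  [4, 32, 16, 8, -9, 15] -> [32, 16, 15, 8, 4, -9] -> [-9, 4, 8, 15, 16, 32] -> [9, -4, -8, -15, -16, -32] -> [-8, -15, -16, -32]
  [-30, -15, 3, -19, 11] -> [11, 3, -15, -19, -30] -> [-30, -19, -15, 3, 11] -> [30, 19, 15, -3, -11] -> [15, -3, -11]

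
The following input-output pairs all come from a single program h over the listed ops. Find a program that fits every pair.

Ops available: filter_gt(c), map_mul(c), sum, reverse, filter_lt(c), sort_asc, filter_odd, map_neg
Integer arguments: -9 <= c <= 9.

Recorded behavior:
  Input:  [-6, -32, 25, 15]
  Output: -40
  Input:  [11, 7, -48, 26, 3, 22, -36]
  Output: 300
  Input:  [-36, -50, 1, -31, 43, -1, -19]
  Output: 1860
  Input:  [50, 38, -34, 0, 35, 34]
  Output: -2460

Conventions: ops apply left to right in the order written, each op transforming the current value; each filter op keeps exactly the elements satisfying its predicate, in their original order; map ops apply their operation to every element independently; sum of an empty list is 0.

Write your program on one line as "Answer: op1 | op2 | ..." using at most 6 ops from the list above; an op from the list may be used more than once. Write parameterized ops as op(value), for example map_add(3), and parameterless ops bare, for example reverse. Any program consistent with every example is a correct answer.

map_neg | map_mul(-4) | map_mul(5) | map_neg | sum

Check, running the answer program on each example:
  [-6, -32, 25, 15] -> [6, 32, -25, -15] -> [-24, -128, 100, 60] -> [-120, -640, 500, 300] -> [120, 640, -500, -300] -> -40
  [11, 7, -48, 26, 3, 22, -36] -> [-11, -7, 48, -26, -3, -22, 36] -> [44, 28, -192, 104, 12, 88, -144] -> [220, 140, -960, 520, 60, 440, -720] -> [-220, -140, 960, -520, -60, -440, 720] -> 300
  [-36, -50, 1, -31, 43, -1, -19] -> [36, 50, -1, 31, -43, 1, 19] -> [-144, -200, 4, -124, 172, -4, -76] -> [-720, -1000, 20, -620, 860, -20, -380] -> [720, 1000, -20, 620, -860, 20, 380] -> 1860
  [50, 38, -34, 0, 35, 34] -> [-50, -38, 34, 0, -35, -34] -> [200, 152, -136, 0, 140, 136] -> [1000, 760, -680, 0, 700, 680] -> [-1000, -760, 680, 0, -700, -680] -> -2460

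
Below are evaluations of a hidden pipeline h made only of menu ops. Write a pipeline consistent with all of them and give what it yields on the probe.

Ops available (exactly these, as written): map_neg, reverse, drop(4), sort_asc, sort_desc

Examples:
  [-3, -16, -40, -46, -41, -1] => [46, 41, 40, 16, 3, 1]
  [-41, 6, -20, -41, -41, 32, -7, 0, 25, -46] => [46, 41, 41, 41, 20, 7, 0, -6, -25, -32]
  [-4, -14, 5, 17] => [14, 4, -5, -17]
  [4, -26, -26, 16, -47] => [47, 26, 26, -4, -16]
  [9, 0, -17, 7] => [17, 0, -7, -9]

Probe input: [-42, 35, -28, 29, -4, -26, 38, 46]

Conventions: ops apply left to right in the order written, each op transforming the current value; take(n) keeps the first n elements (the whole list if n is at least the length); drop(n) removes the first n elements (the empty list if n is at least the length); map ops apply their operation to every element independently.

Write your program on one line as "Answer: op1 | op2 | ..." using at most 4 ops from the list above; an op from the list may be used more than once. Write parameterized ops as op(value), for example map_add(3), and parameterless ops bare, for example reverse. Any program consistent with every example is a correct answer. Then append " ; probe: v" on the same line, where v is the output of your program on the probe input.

reverse | map_neg | sort_desc ; probe: [42, 28, 26, 4, -29, -35, -38, -46]

Check, running the answer program on each example:
  [-3, -16, -40, -46, -41, -1] -> [-1, -41, -46, -40, -16, -3] -> [1, 41, 46, 40, 16, 3] -> [46, 41, 40, 16, 3, 1]
  [-41, 6, -20, -41, -41, 32, -7, 0, 25, -46] -> [-46, 25, 0, -7, 32, -41, -41, -20, 6, -41] -> [46, -25, 0, 7, -32, 41, 41, 20, -6, 41] -> [46, 41, 41, 41, 20, 7, 0, -6, -25, -32]
  [-4, -14, 5, 17] -> [17, 5, -14, -4] -> [-17, -5, 14, 4] -> [14, 4, -5, -17]
  [4, -26, -26, 16, -47] -> [-47, 16, -26, -26, 4] -> [47, -16, 26, 26, -4] -> [47, 26, 26, -4, -16]
  [9, 0, -17, 7] -> [7, -17, 0, 9] -> [-7, 17, 0, -9] -> [17, 0, -7, -9]
  probe: [-42, 35, -28, 29, -4, -26, 38, 46] -> [46, 38, -26, -4, 29, -28, 35, -42] -> [-46, -38, 26, 4, -29, 28, -35, 42] -> [42, 28, 26, 4, -29, -35, -38, -46]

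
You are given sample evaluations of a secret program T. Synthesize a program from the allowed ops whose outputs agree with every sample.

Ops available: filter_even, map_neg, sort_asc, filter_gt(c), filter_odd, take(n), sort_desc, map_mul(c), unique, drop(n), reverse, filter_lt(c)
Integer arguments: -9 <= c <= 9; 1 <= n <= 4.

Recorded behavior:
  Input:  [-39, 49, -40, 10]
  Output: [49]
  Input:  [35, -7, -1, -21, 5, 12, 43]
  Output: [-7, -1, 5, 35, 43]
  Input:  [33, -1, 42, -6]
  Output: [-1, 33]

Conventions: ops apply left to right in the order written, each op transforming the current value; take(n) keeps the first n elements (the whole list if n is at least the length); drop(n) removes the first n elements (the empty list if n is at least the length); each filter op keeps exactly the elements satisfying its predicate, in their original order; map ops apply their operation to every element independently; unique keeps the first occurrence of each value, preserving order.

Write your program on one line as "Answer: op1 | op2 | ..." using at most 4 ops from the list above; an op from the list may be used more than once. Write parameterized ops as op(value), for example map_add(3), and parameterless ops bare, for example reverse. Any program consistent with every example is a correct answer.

reverse | filter_odd | sort_asc | filter_gt(-8)

Check, running the answer program on each example:
  [-39, 49, -40, 10] -> [10, -40, 49, -39] -> [49, -39] -> [-39, 49] -> [49]
  [35, -7, -1, -21, 5, 12, 43] -> [43, 12, 5, -21, -1, -7, 35] -> [43, 5, -21, -1, -7, 35] -> [-21, -7, -1, 5, 35, 43] -> [-7, -1, 5, 35, 43]
  [33, -1, 42, -6] -> [-6, 42, -1, 33] -> [-1, 33] -> [-1, 33] -> [-1, 33]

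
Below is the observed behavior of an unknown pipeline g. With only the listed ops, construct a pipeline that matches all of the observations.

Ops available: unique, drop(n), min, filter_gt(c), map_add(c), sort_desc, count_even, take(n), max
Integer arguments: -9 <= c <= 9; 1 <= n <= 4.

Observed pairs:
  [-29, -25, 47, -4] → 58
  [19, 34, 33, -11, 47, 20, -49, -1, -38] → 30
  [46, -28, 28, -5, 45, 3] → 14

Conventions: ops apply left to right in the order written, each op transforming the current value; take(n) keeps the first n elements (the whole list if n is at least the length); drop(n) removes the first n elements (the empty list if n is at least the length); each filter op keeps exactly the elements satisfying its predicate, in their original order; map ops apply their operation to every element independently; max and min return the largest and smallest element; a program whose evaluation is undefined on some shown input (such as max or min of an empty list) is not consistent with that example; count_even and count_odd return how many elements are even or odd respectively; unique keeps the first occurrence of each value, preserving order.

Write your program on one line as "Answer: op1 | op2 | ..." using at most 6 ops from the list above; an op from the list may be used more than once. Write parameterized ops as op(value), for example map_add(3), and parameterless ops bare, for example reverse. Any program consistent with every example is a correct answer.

map_add(6) | filter_gt(5) | map_add(6) | map_add(-9) | map_add(8) | min

Check, running the answer program on each example:
  [-29, -25, 47, -4] -> [-23, -19, 53, 2] -> [53] -> [59] -> [50] -> [58] -> 58
  [19, 34, 33, -11, 47, 20, -49, -1, -38] -> [25, 40, 39, -5, 53, 26, -43, 5, -32] -> [25, 40, 39, 53, 26] -> [31, 46, 45, 59, 32] -> [22, 37, 36, 50, 23] -> [30, 45, 44, 58, 31] -> 30
  [46, -28, 28, -5, 45, 3] -> [52, -22, 34, 1, 51, 9] -> [52, 34, 51, 9] -> [58, 40, 57, 15] -> [49, 31, 48, 6] -> [57, 39, 56, 14] -> 14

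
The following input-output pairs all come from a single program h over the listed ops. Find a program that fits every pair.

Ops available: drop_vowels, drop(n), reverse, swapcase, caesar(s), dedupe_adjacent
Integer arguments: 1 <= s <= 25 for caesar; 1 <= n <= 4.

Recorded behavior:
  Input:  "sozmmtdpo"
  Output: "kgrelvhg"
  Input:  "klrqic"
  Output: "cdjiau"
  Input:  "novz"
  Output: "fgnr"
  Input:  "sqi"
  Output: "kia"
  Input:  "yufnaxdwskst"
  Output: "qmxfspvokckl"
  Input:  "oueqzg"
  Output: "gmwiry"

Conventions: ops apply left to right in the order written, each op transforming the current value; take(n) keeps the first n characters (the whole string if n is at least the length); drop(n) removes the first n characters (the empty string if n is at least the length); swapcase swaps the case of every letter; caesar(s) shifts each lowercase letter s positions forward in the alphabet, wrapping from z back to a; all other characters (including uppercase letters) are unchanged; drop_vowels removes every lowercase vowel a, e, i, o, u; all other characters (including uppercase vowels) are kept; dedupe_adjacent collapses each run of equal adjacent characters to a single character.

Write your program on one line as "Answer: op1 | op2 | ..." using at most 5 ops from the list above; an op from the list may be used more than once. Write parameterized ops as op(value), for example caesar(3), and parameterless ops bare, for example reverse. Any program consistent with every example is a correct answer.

caesar(23) | reverse | dedupe_adjacent | caesar(21) | reverse

Check, running the answer program on each example:
  "sozmmtdpo" -> "plwjjqaml" -> "lmaqjjwlp" -> "lmaqjwlp" -> "ghvlergk" -> "kgrelvhg"
  "klrqic" -> "hionfz" -> "zfnoih" -> "zfnoih" -> "uaijdc" -> "cdjiau"
  "novz" -> "klsw" -> "wslk" -> "wslk" -> "rngf" -> "fgnr"
  "sqi" -> "pnf" -> "fnp" -> "fnp" -> "aik" -> "kia"
  "yufnaxdwskst" -> "vrckxuatphpq" -> "qphptauxkcrv" -> "qphptauxkcrv" -> "lkckovpsfxmq" -> "qmxfspvokckl"
  "oueqzg" -> "lrbnwd" -> "dwnbrl" -> "dwnbrl" -> "yriwmg" -> "gmwiry"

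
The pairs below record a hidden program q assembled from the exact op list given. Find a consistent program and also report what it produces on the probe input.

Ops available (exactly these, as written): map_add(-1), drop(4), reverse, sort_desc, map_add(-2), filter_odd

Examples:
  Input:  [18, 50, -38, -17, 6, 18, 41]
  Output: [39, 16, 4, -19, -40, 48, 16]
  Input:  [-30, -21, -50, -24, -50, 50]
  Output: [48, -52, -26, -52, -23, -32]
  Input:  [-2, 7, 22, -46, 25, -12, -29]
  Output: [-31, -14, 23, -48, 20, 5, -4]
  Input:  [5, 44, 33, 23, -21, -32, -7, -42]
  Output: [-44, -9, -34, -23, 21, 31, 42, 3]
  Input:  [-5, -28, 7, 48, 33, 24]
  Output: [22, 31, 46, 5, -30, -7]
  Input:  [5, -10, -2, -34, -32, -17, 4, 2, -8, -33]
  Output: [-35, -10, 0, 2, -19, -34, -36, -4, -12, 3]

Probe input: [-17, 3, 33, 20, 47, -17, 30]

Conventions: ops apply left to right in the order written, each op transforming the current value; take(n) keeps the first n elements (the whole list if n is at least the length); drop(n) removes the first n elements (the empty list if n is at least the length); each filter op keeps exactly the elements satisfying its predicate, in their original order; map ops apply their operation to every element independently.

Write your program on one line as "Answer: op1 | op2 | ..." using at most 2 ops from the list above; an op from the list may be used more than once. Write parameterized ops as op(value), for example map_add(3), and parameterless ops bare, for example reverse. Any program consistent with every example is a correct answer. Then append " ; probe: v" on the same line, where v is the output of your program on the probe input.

reverse | map_add(-2) ; probe: [28, -19, 45, 18, 31, 1, -19]

Check, running the answer program on each example:
  [18, 50, -38, -17, 6, 18, 41] -> [41, 18, 6, -17, -38, 50, 18] -> [39, 16, 4, -19, -40, 48, 16]
  [-30, -21, -50, -24, -50, 50] -> [50, -50, -24, -50, -21, -30] -> [48, -52, -26, -52, -23, -32]
  [-2, 7, 22, -46, 25, -12, -29] -> [-29, -12, 25, -46, 22, 7, -2] -> [-31, -14, 23, -48, 20, 5, -4]
  [5, 44, 33, 23, -21, -32, -7, -42] -> [-42, -7, -32, -21, 23, 33, 44, 5] -> [-44, -9, -34, -23, 21, 31, 42, 3]
  [-5, -28, 7, 48, 33, 24] -> [24, 33, 48, 7, -28, -5] -> [22, 31, 46, 5, -30, -7]
  [5, -10, -2, -34, -32, -17, 4, 2, -8, -33] -> [-33, -8, 2, 4, -17, -32, -34, -2, -10, 5] -> [-35, -10, 0, 2, -19, -34, -36, -4, -12, 3]
  probe: [-17, 3, 33, 20, 47, -17, 30] -> [30, -17, 47, 20, 33, 3, -17] -> [28, -19, 45, 18, 31, 1, -19]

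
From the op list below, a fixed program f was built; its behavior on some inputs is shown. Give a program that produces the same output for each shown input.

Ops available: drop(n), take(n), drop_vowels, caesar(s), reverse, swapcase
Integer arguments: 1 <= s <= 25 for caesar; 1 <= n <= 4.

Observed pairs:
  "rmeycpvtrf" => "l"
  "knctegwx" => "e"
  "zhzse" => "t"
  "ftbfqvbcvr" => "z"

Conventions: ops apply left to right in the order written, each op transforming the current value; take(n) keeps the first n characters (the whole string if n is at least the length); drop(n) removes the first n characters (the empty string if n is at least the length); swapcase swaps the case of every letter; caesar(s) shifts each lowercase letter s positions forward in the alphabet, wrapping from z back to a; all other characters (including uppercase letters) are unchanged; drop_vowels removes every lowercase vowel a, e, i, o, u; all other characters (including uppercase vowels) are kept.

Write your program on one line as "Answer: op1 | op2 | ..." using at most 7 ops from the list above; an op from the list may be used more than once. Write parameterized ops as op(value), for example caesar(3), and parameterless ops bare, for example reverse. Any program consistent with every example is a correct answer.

take(3) | drop_vowels | take(2) | reverse | drop(1) | caesar(20)

Check, running the answer program on each example:
  "rmeycpvtrf" -> "rme" -> "rm" -> "rm" -> "mr" -> "r" -> "l"
  "knctegwx" -> "knc" -> "knc" -> "kn" -> "nk" -> "k" -> "e"
  "zhzse" -> "zhz" -> "zhz" -> "zh" -> "hz" -> "z" -> "t"
  "ftbfqvbcvr" -> "ftb" -> "ftb" -> "ft" -> "tf" -> "f" -> "z"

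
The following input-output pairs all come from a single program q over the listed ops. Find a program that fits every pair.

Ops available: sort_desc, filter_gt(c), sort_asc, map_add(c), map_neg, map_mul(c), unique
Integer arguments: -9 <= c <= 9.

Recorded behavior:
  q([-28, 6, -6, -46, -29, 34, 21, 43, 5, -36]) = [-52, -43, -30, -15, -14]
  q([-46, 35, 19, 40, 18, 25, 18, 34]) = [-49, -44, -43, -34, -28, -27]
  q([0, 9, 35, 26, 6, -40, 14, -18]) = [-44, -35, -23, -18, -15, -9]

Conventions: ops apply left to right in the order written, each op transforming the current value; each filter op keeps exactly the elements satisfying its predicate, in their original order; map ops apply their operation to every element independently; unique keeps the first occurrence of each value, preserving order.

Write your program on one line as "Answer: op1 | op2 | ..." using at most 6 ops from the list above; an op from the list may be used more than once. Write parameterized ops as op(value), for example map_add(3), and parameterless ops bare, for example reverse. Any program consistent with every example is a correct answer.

unique | filter_gt(-2) | map_neg | map_add(-9) | sort_asc

Check, running the answer program on each example:
  [-28, 6, -6, -46, -29, 34, 21, 43, 5, -36] -> [-28, 6, -6, -46, -29, 34, 21, 43, 5, -36] -> [6, 34, 21, 43, 5] -> [-6, -34, -21, -43, -5] -> [-15, -43, -30, -52, -14] -> [-52, -43, -30, -15, -14]
  [-46, 35, 19, 40, 18, 25, 18, 34] -> [-46, 35, 19, 40, 18, 25, 34] -> [35, 19, 40, 18, 25, 34] -> [-35, -19, -40, -18, -25, -34] -> [-44, -28, -49, -27, -34, -43] -> [-49, -44, -43, -34, -28, -27]
  [0, 9, 35, 26, 6, -40, 14, -18] -> [0, 9, 35, 26, 6, -40, 14, -18] -> [0, 9, 35, 26, 6, 14] -> [0, -9, -35, -26, -6, -14] -> [-9, -18, -44, -35, -15, -23] -> [-44, -35, -23, -18, -15, -9]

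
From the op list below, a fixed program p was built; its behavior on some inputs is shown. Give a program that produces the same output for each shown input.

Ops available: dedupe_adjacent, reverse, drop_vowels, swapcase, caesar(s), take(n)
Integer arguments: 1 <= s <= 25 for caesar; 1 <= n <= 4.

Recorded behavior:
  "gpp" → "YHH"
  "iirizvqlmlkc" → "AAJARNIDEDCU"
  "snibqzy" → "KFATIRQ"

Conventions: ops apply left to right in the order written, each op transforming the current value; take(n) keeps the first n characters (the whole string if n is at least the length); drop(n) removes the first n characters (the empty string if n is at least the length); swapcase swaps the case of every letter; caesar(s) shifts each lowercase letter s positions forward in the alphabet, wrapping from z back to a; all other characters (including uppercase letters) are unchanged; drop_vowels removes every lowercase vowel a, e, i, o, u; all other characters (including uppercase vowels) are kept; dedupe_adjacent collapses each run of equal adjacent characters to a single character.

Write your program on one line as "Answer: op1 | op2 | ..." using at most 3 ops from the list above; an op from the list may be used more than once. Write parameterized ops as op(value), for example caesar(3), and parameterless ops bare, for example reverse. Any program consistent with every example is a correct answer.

caesar(18) | swapcase

Check, running the answer program on each example:
  "gpp" -> "yhh" -> "YHH"
  "iirizvqlmlkc" -> "aajarnidedcu" -> "AAJARNIDEDCU"
  "snibqzy" -> "kfatirq" -> "KFATIRQ"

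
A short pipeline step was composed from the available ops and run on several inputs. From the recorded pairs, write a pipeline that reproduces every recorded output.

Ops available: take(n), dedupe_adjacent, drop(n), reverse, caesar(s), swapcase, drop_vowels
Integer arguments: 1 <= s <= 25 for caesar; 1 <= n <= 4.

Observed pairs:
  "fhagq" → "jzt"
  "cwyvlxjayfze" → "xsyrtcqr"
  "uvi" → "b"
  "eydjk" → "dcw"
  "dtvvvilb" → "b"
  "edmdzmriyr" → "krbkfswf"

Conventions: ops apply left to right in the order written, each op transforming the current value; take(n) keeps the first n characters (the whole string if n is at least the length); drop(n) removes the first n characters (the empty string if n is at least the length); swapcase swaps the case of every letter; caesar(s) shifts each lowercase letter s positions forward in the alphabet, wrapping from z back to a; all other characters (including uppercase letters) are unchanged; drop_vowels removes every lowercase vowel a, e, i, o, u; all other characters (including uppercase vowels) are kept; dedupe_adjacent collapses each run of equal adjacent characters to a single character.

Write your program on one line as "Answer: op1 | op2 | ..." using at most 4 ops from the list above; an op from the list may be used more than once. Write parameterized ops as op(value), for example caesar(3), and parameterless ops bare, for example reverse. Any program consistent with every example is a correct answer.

caesar(19) | drop(2) | drop_vowels | reverse

Check, running the answer program on each example:
  "fhagq" -> "yatzj" -> "tzj" -> "tzj" -> "jzt"
  "cwyvlxjayfze" -> "vproeqctrysx" -> "roeqctrysx" -> "rqctrysx" -> "xsyrtcqr"
  "uvi" -> "nob" -> "b" -> "b" -> "b"
  "eydjk" -> "xrwcd" -> "wcd" -> "wcd" -> "dcw"
  "dtvvvilb" -> "wmooobeu" -> "ooobeu" -> "b" -> "b"
  "edmdzmriyr" -> "xwfwsfkbrk" -> "fwsfkbrk" -> "fwsfkbrk" -> "krbkfswf"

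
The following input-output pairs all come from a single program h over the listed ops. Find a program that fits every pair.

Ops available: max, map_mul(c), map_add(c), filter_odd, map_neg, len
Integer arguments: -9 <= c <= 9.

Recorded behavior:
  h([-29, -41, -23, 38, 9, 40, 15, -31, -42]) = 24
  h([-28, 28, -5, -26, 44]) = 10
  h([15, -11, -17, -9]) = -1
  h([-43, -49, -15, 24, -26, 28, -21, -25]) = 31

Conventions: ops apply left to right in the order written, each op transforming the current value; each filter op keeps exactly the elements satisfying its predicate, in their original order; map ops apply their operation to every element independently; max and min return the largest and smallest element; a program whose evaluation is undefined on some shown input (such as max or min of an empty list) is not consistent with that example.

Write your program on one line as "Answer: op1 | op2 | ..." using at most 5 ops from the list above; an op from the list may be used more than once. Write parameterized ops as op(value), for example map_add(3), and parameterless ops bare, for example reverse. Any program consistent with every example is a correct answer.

map_add(9) | map_add(9) | map_neg | max

Check, running the answer program on each example:
  [-29, -41, -23, 38, 9, 40, 15, -31, -42] -> [-20, -32, -14, 47, 18, 49, 24, -22, -33] -> [-11, -23, -5, 56, 27, 58, 33, -13, -24] -> [11, 23, 5, -56, -27, -58, -33, 13, 24] -> 24
  [-28, 28, -5, -26, 44] -> [-19, 37, 4, -17, 53] -> [-10, 46, 13, -8, 62] -> [10, -46, -13, 8, -62] -> 10
  [15, -11, -17, -9] -> [24, -2, -8, 0] -> [33, 7, 1, 9] -> [-33, -7, -1, -9] -> -1
  [-43, -49, -15, 24, -26, 28, -21, -25] -> [-34, -40, -6, 33, -17, 37, -12, -16] -> [-25, -31, 3, 42, -8, 46, -3, -7] -> [25, 31, -3, -42, 8, -46, 3, 7] -> 31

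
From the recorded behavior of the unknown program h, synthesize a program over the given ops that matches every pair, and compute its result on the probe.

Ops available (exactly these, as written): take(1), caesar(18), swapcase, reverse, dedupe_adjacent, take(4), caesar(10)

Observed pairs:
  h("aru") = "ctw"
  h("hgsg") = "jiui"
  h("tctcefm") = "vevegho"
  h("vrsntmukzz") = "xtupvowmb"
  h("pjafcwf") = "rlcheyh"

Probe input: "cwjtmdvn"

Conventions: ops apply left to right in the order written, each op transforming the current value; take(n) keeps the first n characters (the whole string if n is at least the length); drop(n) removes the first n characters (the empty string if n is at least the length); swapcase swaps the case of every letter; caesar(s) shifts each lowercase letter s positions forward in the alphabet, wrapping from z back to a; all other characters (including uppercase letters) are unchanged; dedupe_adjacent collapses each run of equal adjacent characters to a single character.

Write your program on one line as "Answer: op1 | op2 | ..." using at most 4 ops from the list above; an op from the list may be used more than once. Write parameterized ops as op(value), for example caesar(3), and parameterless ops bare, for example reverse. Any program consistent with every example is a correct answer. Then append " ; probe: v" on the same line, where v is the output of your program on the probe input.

dedupe_adjacent | caesar(18) | caesar(10) ; probe: "eylvofxp"

Check, running the answer program on each example:
  "aru" -> "aru" -> "sjm" -> "ctw"
  "hgsg" -> "hgsg" -> "zyky" -> "jiui"
  "tctcefm" -> "tctcefm" -> "luluwxe" -> "vevegho"
  "vrsntmukzz" -> "vrsntmukz" -> "njkflemcr" -> "xtupvowmb"
  "pjafcwf" -> "pjafcwf" -> "hbsxuox" -> "rlcheyh"
  probe: "cwjtmdvn" -> "cwjtmdvn" -> "uoblevnf" -> "eylvofxp"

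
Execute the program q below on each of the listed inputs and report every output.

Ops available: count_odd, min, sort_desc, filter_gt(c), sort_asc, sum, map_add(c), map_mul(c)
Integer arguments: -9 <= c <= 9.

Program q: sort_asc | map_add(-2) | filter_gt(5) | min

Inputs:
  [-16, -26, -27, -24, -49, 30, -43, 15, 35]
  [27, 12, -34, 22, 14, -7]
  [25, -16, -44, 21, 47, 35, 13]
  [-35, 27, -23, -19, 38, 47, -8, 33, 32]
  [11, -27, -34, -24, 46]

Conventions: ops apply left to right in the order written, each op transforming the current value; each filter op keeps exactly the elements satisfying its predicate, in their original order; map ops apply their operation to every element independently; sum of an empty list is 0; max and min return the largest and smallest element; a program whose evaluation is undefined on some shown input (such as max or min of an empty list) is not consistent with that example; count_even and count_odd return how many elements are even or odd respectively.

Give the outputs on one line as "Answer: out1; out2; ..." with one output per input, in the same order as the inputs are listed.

Execution, op by op:
  [-16, -26, -27, -24, -49, 30, -43, 15, 35] -> [-49, -43, -27, -26, -24, -16, 15, 30, 35] -> [-51, -45, -29, -28, -26, -18, 13, 28, 33] -> [13, 28, 33] -> 13
  [27, 12, -34, 22, 14, -7] -> [-34, -7, 12, 14, 22, 27] -> [-36, -9, 10, 12, 20, 25] -> [10, 12, 20, 25] -> 10
  [25, -16, -44, 21, 47, 35, 13] -> [-44, -16, 13, 21, 25, 35, 47] -> [-46, -18, 11, 19, 23, 33, 45] -> [11, 19, 23, 33, 45] -> 11
  [-35, 27, -23, -19, 38, 47, -8, 33, 32] -> [-35, -23, -19, -8, 27, 32, 33, 38, 47] -> [-37, -25, -21, -10, 25, 30, 31, 36, 45] -> [25, 30, 31, 36, 45] -> 25
  [11, -27, -34, -24, 46] -> [-34, -27, -24, 11, 46] -> [-36, -29, -26, 9, 44] -> [9, 44] -> 9

13; 10; 11; 25; 9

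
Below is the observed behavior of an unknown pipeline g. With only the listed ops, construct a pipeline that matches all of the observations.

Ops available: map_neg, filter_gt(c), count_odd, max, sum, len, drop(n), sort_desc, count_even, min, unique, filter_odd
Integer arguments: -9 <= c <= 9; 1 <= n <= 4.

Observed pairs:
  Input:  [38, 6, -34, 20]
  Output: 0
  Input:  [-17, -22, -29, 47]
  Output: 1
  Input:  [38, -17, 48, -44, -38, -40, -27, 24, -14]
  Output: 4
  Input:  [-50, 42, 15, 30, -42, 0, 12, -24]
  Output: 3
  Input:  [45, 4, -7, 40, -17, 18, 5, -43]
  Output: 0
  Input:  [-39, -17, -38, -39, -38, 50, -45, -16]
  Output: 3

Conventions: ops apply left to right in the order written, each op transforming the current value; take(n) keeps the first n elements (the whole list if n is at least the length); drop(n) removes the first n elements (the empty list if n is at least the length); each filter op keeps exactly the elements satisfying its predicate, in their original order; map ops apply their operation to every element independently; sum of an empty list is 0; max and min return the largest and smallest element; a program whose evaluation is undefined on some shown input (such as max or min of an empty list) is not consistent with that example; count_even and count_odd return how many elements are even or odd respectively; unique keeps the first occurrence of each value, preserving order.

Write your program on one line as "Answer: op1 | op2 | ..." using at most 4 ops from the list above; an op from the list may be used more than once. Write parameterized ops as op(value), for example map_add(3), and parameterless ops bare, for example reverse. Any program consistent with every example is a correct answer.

map_neg | filter_gt(-3) | drop(1) | count_even

Check, running the answer program on each example:
  [38, 6, -34, 20] -> [-38, -6, 34, -20] -> [34] -> [] -> 0
  [-17, -22, -29, 47] -> [17, 22, 29, -47] -> [17, 22, 29] -> [22, 29] -> 1
  [38, -17, 48, -44, -38, -40, -27, 24, -14] -> [-38, 17, -48, 44, 38, 40, 27, -24, 14] -> [17, 44, 38, 40, 27, 14] -> [44, 38, 40, 27, 14] -> 4
  [-50, 42, 15, 30, -42, 0, 12, -24] -> [50, -42, -15, -30, 42, 0, -12, 24] -> [50, 42, 0, 24] -> [42, 0, 24] -> 3
  [45, 4, -7, 40, -17, 18, 5, -43] -> [-45, -4, 7, -40, 17, -18, -5, 43] -> [7, 17, 43] -> [17, 43] -> 0
  [-39, -17, -38, -39, -38, 50, -45, -16] -> [39, 17, 38, 39, 38, -50, 45, 16] -> [39, 17, 38, 39, 38, 45, 16] -> [17, 38, 39, 38, 45, 16] -> 3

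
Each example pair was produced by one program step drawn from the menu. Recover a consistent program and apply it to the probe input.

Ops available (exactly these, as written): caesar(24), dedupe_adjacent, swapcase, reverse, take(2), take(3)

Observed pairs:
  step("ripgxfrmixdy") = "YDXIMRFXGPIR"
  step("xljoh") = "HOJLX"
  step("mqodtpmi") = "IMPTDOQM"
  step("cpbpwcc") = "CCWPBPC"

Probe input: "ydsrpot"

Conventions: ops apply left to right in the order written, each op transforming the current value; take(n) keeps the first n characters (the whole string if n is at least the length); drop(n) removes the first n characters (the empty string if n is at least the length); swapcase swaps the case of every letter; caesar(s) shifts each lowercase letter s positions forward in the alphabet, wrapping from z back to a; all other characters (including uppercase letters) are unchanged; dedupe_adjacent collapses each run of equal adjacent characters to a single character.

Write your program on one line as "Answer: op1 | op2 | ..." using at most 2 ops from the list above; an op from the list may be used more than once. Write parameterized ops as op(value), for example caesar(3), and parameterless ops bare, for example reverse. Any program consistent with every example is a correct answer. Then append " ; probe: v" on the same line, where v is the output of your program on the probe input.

reverse | swapcase ; probe: "TOPRSDY"

Check, running the answer program on each example:
  "ripgxfrmixdy" -> "ydximrfxgpir" -> "YDXIMRFXGPIR"
  "xljoh" -> "hojlx" -> "HOJLX"
  "mqodtpmi" -> "imptdoqm" -> "IMPTDOQM"
  "cpbpwcc" -> "ccwpbpc" -> "CCWPBPC"
  probe: "ydsrpot" -> "toprsdy" -> "TOPRSDY"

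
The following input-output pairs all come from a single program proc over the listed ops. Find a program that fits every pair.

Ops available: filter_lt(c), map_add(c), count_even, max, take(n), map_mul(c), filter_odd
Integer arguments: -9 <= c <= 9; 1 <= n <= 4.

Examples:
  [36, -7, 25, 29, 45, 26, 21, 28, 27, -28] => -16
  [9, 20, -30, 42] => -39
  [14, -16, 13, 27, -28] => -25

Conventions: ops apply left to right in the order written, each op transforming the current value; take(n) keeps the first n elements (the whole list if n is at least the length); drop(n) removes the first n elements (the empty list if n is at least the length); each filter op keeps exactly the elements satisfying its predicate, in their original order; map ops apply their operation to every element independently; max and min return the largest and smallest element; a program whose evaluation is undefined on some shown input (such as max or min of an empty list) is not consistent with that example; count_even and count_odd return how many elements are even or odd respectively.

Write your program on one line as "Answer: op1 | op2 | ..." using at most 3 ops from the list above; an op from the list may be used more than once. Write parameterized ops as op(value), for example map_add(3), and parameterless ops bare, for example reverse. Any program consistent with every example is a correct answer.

filter_lt(9) | map_add(-9) | max

Check, running the answer program on each example:
  [36, -7, 25, 29, 45, 26, 21, 28, 27, -28] -> [-7, -28] -> [-16, -37] -> -16
  [9, 20, -30, 42] -> [-30] -> [-39] -> -39
  [14, -16, 13, 27, -28] -> [-16, -28] -> [-25, -37] -> -25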